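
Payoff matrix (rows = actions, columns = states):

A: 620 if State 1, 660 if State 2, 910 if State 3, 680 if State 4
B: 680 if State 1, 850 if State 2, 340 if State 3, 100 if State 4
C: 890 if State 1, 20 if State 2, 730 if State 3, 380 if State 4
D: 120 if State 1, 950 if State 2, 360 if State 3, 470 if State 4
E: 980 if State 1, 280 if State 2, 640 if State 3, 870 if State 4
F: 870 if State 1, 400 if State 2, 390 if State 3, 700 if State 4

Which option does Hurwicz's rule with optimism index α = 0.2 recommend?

A: 0.2·910 + 0.8·620 = 678
B: 0.2·850 + 0.8·100 = 250
C: 0.2·890 + 0.8·20 = 194
D: 0.2·950 + 0.8·120 = 286
E: 0.2·980 + 0.8·280 = 420
F: 0.2·870 + 0.8·390 = 486
Highest Hurwicz score = 678 → A.

A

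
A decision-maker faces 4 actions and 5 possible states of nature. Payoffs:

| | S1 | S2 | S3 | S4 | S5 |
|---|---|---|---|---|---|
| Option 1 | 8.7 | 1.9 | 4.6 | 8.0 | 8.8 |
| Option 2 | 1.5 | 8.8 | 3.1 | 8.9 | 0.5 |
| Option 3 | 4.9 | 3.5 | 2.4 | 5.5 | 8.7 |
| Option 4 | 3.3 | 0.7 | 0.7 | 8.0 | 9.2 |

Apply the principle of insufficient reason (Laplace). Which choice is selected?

Option 1

Row averages: Option 1=6.4, Option 2=4.56, Option 3=5, Option 4=4.38
Highest average = 6.4 → Option 1.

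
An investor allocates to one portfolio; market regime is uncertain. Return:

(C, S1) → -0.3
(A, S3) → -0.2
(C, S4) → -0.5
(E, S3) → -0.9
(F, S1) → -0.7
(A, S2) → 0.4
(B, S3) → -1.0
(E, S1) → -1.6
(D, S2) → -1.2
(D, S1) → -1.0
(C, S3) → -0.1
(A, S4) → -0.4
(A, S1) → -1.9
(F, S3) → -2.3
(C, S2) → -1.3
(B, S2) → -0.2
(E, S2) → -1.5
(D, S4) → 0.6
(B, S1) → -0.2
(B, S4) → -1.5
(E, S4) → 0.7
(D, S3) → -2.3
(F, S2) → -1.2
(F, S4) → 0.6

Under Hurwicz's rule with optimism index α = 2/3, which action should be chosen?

E

A: 2/3·0.4 + 1/3·(-1.9) = -11/30
B: 2/3·(-0.2) + 1/3·(-1.5) = -19/30
C: 2/3·(-0.1) + 1/3·(-1.3) = -0.5
D: 2/3·0.6 + 1/3·(-2.3) = -11/30
E: 2/3·0.7 + 1/3·(-1.6) = -1/15
F: 2/3·0.6 + 1/3·(-2.3) = -11/30
Highest Hurwicz score = -1/15 → E.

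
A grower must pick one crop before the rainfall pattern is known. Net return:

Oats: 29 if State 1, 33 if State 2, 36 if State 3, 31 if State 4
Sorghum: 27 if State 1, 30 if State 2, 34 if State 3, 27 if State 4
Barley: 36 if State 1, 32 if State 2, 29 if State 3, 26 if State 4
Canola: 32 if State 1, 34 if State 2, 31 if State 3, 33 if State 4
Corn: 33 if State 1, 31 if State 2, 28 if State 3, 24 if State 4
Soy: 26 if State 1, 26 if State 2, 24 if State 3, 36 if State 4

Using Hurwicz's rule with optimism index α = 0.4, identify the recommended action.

Canola

Oats: 0.4·36 + 0.6·29 = 31.8
Sorghum: 0.4·34 + 0.6·27 = 29.8
Barley: 0.4·36 + 0.6·26 = 30
Canola: 0.4·34 + 0.6·31 = 32.2
Corn: 0.4·33 + 0.6·24 = 27.6
Soy: 0.4·36 + 0.6·24 = 28.8
Highest Hurwicz score = 32.2 → Canola.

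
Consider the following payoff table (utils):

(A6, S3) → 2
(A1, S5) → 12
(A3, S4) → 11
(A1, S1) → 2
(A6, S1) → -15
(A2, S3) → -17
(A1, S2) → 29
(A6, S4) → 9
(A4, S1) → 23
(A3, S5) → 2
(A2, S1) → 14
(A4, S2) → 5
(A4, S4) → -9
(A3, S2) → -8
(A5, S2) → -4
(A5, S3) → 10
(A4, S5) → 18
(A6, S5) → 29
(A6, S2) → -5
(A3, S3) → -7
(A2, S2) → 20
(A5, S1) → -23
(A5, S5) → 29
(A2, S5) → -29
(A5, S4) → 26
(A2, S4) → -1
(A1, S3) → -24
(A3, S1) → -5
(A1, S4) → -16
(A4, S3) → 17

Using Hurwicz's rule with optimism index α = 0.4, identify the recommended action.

A1: 0.4·29 + 0.6·(-24) = -2.8
A2: 0.4·20 + 0.6·(-29) = -9.4
A3: 0.4·11 + 0.6·(-8) = -0.4
A4: 0.4·23 + 0.6·(-9) = 3.8
A5: 0.4·29 + 0.6·(-23) = -2.2
A6: 0.4·29 + 0.6·(-15) = 2.6
Highest Hurwicz score = 3.8 → A4.

A4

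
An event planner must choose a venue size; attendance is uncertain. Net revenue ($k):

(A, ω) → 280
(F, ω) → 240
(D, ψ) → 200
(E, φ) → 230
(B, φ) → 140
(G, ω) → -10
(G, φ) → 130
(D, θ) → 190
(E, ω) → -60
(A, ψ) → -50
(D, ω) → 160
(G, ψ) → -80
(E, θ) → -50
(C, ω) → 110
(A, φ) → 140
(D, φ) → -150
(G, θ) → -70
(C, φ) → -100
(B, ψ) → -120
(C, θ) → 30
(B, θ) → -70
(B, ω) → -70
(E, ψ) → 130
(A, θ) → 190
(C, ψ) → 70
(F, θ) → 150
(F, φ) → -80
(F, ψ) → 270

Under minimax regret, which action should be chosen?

Column bests: θ=190, φ=230, ψ=270, ω=280.
A regrets: 0, 90, 320, 0 → max 320
B regrets: 260, 90, 390, 350 → max 390
C regrets: 160, 330, 200, 170 → max 330
D regrets: 0, 380, 70, 120 → max 380
E regrets: 240, 0, 140, 340 → max 340
F regrets: 40, 310, 0, 40 → max 310
G regrets: 260, 100, 350, 290 → max 350
Smallest max regret = 310 → F.

F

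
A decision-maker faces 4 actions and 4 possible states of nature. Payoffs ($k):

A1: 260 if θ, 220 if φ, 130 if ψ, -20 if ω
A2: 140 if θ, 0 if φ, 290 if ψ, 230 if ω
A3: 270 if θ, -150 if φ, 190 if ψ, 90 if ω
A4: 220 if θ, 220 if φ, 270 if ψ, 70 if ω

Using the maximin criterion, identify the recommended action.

Row minima: A1=-20, A2=0, A3=-150, A4=70
Best worst-case = 70 → A4.

A4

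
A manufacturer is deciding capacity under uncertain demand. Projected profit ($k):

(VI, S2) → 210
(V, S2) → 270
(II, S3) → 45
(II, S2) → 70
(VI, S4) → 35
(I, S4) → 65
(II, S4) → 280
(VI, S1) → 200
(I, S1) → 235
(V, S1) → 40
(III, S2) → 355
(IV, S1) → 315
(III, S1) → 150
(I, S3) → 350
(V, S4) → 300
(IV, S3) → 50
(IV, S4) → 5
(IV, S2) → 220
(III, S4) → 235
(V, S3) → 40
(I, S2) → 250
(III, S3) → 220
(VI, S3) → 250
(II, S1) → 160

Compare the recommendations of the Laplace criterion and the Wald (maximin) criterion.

Row averages: I=225, II=138.75, III=240, IV=147.5, V=162.5, VI=173.75
Highest average = 240 → III.
Row minima: I=65, II=45, III=150, IV=5, V=40, VI=35
Best worst-case = 150 → III.

laplace → III; maximin → III (agree)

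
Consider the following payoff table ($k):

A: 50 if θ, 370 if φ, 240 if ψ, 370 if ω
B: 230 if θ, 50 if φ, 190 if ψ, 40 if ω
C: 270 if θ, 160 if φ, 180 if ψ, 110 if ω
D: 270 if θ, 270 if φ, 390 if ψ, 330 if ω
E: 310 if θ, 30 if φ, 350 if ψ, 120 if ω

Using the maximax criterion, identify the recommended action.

D

Row maxima: A=370, B=230, C=270, D=390, E=350
Best best-case = 390 → D.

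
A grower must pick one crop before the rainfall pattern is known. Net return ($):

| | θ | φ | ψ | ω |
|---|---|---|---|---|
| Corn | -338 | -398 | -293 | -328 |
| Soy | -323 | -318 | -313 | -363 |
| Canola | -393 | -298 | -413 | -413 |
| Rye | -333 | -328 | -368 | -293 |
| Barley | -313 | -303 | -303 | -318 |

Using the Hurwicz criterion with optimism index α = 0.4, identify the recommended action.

Barley

Corn: 0.4·(-293) + 0.6·(-398) = -356
Soy: 0.4·(-313) + 0.6·(-363) = -343
Canola: 0.4·(-298) + 0.6·(-413) = -367
Rye: 0.4·(-293) + 0.6·(-368) = -338
Barley: 0.4·(-303) + 0.6·(-318) = -312
Highest Hurwicz score = -312 → Barley.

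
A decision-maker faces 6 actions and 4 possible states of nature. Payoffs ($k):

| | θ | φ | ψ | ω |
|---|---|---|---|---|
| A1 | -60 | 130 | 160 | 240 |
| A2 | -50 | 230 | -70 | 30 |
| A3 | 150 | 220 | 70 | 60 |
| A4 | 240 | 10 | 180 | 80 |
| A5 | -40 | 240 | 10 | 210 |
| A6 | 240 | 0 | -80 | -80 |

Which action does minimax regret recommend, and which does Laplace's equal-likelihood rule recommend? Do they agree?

minimax regret → A3; laplace → A4 (disagree)

Column bests: θ=240, φ=240, ψ=180, ω=240.
A1 regrets: 300, 110, 20, 0 → max 300
A2 regrets: 290, 10, 250, 210 → max 290
A3 regrets: 90, 20, 110, 180 → max 180
A4 regrets: 0, 230, 0, 160 → max 230
A5 regrets: 280, 0, 170, 30 → max 280
A6 regrets: 0, 240, 260, 320 → max 320
Smallest max regret = 180 → A3.
Row averages: A1=117.5, A2=35, A3=125, A4=127.5, A5=105, A6=20
Highest average = 127.5 → A4.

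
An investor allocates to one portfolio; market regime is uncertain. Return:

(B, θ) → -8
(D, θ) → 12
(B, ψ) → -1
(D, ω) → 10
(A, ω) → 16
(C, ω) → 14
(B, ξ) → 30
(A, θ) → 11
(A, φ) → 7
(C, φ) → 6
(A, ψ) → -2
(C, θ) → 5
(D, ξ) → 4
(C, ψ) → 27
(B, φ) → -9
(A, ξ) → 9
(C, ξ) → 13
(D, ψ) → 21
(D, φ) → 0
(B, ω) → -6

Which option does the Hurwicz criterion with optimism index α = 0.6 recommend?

A: 0.6·16 + 0.4·(-2) = 8.8
B: 0.6·30 + 0.4·(-9) = 14.4
C: 0.6·27 + 0.4·5 = 18.2
D: 0.6·21 + 0.4·0 = 12.6
Highest Hurwicz score = 18.2 → C.

C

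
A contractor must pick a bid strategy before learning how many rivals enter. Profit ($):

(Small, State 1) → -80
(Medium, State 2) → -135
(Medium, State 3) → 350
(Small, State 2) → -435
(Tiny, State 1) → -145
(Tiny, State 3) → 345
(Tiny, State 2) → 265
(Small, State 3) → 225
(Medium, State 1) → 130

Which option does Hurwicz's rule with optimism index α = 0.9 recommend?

Medium

Tiny: 0.9·345 + 0.1·(-145) = 296
Small: 0.9·225 + 0.1·(-435) = 159
Medium: 0.9·350 + 0.1·(-135) = 301.5
Highest Hurwicz score = 301.5 → Medium.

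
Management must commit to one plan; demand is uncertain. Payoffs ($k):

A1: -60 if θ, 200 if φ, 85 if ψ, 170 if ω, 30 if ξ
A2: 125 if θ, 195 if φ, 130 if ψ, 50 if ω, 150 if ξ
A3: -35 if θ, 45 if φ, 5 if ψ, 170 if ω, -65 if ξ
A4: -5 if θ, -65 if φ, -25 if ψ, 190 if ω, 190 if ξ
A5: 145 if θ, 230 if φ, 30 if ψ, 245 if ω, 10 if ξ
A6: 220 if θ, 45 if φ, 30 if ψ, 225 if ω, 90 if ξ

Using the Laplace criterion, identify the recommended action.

Row averages: A1=85, A2=130, A3=24, A4=57, A5=132, A6=122
Highest average = 132 → A5.

A5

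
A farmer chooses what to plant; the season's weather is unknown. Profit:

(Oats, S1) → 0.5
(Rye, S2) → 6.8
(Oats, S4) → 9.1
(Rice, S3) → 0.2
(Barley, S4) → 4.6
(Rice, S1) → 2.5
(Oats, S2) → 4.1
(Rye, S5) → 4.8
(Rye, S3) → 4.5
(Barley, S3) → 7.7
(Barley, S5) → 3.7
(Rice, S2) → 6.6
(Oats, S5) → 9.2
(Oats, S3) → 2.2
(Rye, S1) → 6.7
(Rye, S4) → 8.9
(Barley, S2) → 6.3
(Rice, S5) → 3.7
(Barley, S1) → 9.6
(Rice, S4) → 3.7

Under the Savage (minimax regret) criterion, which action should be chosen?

Rye

Column bests: S1=9.6, S2=6.8, S3=7.7, S4=9.1, S5=9.2.
Oats regrets: 9.1, 2.7, 5.5, 0.0, 0.0 → max 9.1
Rice regrets: 7.1, 0.2, 7.5, 5.4, 5.5 → max 7.5
Barley regrets: 0.0, 0.5, 0.0, 4.5, 5.5 → max 5.5
Rye regrets: 2.9, 0.0, 3.2, 0.2, 4.4 → max 4.4
Smallest max regret = 4.4 → Rye.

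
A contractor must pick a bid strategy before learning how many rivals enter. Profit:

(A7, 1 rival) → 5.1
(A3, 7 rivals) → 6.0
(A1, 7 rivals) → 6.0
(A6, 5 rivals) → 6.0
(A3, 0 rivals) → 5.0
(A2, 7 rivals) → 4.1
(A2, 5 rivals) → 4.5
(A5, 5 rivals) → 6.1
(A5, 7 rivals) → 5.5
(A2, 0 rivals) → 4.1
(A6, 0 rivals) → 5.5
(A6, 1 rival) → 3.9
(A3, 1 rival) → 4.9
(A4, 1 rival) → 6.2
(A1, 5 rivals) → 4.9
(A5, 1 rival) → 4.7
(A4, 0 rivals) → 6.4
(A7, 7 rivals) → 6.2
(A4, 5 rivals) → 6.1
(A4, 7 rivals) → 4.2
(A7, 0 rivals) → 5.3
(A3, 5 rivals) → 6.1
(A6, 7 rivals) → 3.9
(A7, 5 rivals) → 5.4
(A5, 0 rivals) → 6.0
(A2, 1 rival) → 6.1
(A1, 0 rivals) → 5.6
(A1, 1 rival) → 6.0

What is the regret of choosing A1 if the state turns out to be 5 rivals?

Best payoff under 5 rivals is 6.1.
Regret = 6.1 − 4.9 = 1.2.

1.2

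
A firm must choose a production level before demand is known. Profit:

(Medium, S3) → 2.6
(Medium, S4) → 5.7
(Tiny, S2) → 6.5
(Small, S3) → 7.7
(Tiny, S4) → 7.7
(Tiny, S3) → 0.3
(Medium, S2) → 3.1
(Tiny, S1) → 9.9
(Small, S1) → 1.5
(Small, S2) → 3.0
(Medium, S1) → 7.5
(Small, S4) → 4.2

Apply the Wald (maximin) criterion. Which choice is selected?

Medium

Row minima: Tiny=0.3, Small=1.5, Medium=2.6
Best worst-case = 2.6 → Medium.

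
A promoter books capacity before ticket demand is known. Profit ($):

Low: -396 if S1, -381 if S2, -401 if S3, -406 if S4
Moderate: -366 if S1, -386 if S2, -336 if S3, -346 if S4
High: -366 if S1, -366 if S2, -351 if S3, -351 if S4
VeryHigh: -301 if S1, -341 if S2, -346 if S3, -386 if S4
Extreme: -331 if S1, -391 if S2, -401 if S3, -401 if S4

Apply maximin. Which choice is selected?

High

Row minima: Low=-406, Moderate=-386, High=-366, VeryHigh=-386, Extreme=-401
Best worst-case = -366 → High.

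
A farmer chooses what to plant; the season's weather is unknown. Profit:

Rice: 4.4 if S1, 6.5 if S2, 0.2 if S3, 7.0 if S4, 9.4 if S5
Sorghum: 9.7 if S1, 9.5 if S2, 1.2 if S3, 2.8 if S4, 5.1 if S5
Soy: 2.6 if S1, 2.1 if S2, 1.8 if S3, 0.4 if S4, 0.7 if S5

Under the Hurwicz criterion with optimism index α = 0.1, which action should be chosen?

Rice: 0.1·9.4 + 0.9·0.2 = 1.12
Sorghum: 0.1·9.7 + 0.9·1.2 = 2.05
Soy: 0.1·2.6 + 0.9·0.4 = 0.62
Highest Hurwicz score = 2.05 → Sorghum.

Sorghum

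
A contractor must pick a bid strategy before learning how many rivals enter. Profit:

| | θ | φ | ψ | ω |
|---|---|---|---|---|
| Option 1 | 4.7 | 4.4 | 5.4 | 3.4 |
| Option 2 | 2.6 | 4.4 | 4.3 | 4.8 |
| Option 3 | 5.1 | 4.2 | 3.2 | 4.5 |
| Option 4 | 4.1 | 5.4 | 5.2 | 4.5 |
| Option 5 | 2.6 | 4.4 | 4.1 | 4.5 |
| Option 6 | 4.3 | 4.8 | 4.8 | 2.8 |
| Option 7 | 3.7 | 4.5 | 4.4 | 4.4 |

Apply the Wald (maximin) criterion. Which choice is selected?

Option 4

Row minima: Option 1=3.4, Option 2=2.6, Option 3=3.2, Option 4=4.1, Option 5=2.6, Option 6=2.8, Option 7=3.7
Best worst-case = 4.1 → Option 4.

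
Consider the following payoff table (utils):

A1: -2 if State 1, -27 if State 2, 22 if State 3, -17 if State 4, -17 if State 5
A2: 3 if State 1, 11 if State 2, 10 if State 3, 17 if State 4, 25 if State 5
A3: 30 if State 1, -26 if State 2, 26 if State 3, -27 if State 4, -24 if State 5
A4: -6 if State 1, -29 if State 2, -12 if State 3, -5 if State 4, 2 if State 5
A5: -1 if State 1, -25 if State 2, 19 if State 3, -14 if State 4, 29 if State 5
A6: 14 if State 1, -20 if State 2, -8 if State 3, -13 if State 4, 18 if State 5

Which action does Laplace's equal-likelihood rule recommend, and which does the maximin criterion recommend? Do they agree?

laplace → A2; maximin → A2 (agree)

Row averages: A1=-8.2, A2=13.2, A3=-4.2, A4=-10, A5=1.6, A6=-1.8
Highest average = 13.2 → A2.
Row minima: A1=-27, A2=3, A3=-27, A4=-29, A5=-25, A6=-20
Best worst-case = 3 → A2.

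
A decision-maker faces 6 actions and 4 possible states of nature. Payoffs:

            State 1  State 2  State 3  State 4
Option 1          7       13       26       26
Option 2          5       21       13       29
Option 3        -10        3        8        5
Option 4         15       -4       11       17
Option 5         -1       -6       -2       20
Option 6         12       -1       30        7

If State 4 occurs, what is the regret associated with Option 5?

Best payoff under State 4 is 29.
Regret = 29 − 20 = 9.

9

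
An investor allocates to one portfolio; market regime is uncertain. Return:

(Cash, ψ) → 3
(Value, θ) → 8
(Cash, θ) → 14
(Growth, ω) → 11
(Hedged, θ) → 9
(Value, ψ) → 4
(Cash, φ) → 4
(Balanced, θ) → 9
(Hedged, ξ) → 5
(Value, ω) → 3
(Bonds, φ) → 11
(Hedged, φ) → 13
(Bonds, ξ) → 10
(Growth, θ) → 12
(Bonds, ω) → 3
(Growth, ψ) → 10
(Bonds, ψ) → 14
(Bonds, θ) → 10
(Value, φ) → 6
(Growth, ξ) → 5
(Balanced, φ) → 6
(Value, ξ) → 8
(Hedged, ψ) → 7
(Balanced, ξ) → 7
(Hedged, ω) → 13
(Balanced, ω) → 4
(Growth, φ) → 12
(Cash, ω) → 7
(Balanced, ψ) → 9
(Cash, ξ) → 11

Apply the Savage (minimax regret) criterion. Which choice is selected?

Growth

Column bests: θ=14, φ=13, ψ=14, ω=13, ξ=11.
Cash regrets: 0, 9, 11, 6, 0 → max 11
Value regrets: 6, 7, 10, 10, 3 → max 10
Hedged regrets: 5, 0, 7, 0, 6 → max 7
Balanced regrets: 5, 7, 5, 9, 4 → max 9
Bonds regrets: 4, 2, 0, 10, 1 → max 10
Growth regrets: 2, 1, 4, 2, 6 → max 6
Smallest max regret = 6 → Growth.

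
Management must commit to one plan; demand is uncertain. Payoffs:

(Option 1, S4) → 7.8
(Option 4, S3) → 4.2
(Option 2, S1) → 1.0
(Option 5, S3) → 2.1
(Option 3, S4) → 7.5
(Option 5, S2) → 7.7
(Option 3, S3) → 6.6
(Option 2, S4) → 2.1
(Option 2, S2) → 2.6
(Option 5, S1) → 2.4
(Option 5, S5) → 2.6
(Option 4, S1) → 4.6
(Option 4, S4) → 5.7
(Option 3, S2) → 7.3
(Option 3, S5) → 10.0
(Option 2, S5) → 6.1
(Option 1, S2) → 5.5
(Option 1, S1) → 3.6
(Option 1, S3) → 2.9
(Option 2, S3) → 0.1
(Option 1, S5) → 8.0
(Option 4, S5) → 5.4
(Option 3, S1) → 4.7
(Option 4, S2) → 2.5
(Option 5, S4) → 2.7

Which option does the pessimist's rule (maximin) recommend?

Option 3

Row minima: Option 1=2.9, Option 2=0.1, Option 3=4.7, Option 4=2.5, Option 5=2.1
Best worst-case = 4.7 → Option 3.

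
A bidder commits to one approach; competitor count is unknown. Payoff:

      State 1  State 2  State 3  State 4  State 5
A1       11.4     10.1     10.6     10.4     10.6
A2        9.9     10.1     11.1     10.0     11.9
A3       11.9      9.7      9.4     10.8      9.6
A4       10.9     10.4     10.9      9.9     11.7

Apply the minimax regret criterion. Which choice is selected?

Column bests: State 1=11.9, State 2=10.4, State 3=11.1, State 4=10.8, State 5=11.9.
A1 regrets: 0.5, 0.3, 0.5, 0.4, 1.3 → max 1.3
A2 regrets: 2.0, 0.3, 0.0, 0.8, 0.0 → max 2.0
A3 regrets: 0.0, 0.7, 1.7, 0.0, 2.3 → max 2.3
A4 regrets: 1.0, 0.0, 0.2, 0.9, 0.2 → max 1.0
Smallest max regret = 1.0 → A4.

A4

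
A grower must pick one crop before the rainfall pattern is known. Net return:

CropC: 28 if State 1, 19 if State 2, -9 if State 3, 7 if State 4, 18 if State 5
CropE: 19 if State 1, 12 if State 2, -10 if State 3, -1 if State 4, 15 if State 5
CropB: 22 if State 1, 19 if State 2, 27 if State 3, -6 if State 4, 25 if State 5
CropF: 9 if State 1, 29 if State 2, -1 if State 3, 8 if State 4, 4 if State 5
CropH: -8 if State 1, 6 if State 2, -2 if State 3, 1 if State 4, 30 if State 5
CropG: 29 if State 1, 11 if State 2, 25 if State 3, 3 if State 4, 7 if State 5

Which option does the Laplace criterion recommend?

Row averages: CropC=12.6, CropE=7, CropB=17.4, CropF=9.8, CropH=5.4, CropG=15
Highest average = 17.4 → CropB.

CropB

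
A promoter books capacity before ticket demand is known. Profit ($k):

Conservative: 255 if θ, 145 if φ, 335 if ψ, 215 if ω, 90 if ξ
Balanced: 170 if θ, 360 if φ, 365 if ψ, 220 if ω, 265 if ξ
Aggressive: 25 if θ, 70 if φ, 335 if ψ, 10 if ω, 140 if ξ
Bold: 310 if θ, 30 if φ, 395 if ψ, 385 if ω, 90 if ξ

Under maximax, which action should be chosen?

Bold

Row maxima: Conservative=335, Balanced=365, Aggressive=335, Bold=395
Best best-case = 395 → Bold.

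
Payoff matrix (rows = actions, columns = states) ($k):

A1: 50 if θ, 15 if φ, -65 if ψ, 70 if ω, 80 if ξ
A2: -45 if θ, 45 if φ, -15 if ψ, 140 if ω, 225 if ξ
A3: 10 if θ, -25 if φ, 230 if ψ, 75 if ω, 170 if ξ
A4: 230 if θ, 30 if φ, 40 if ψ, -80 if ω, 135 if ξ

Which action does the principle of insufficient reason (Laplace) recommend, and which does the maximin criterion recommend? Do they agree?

laplace → A3; maximin → A3 (agree)

Row averages: A1=30, A2=70, A3=92, A4=71
Highest average = 92 → A3.
Row minima: A1=-65, A2=-45, A3=-25, A4=-80
Best worst-case = -25 → A3.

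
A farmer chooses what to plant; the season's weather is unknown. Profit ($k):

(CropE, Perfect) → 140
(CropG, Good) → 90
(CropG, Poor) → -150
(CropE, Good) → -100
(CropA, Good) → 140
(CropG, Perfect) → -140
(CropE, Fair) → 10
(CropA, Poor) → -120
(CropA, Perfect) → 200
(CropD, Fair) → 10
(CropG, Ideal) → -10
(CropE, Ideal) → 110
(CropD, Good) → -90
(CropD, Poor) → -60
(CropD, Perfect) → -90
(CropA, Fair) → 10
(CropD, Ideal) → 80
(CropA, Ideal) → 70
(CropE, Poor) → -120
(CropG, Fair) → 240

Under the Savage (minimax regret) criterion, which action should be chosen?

CropA

Column bests: Poor=-60, Fair=240, Good=140, Ideal=110, Perfect=200.
CropA regrets: 60, 230, 0, 40, 0 → max 230
CropD regrets: 0, 230, 230, 30, 290 → max 290
CropE regrets: 60, 230, 240, 0, 60 → max 240
CropG regrets: 90, 0, 50, 120, 340 → max 340
Smallest max regret = 230 → CropA.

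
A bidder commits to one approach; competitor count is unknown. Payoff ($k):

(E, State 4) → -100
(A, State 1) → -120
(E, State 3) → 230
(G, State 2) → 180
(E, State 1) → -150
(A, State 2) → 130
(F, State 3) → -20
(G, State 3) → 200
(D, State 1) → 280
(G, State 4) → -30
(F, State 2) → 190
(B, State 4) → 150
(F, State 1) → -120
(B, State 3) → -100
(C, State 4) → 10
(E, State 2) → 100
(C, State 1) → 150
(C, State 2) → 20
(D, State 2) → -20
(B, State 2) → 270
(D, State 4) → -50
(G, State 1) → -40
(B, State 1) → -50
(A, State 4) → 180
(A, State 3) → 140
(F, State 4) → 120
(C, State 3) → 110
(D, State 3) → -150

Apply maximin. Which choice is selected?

C

Row minima: A=-120, B=-100, C=10, D=-150, E=-150, F=-120, G=-40
Best worst-case = 10 → C.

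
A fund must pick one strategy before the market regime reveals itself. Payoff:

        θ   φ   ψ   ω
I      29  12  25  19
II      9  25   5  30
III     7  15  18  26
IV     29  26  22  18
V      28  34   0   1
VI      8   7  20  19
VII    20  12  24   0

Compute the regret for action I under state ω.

11

Best payoff under ω is 30.
Regret = 30 − 19 = 11.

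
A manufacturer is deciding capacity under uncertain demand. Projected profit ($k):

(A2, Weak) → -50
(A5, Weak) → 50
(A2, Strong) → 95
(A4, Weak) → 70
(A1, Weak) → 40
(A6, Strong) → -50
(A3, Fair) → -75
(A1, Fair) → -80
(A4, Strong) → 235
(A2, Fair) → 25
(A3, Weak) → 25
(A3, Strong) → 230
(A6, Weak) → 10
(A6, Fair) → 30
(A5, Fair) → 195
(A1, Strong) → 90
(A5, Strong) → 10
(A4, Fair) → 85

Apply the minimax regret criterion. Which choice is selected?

Column bests: Weak=70, Fair=195, Strong=235.
A1 regrets: 30, 275, 145 → max 275
A2 regrets: 120, 170, 140 → max 170
A3 regrets: 45, 270, 5 → max 270
A4 regrets: 0, 110, 0 → max 110
A5 regrets: 20, 0, 225 → max 225
A6 regrets: 60, 165, 285 → max 285
Smallest max regret = 110 → A4.

A4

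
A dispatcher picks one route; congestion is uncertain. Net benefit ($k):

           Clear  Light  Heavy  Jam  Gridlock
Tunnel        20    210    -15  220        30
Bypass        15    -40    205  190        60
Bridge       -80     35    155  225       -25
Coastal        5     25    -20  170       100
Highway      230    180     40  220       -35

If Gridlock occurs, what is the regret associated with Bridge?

125

Best payoff under Gridlock is 100.
Regret = 100 − (-25) = 125.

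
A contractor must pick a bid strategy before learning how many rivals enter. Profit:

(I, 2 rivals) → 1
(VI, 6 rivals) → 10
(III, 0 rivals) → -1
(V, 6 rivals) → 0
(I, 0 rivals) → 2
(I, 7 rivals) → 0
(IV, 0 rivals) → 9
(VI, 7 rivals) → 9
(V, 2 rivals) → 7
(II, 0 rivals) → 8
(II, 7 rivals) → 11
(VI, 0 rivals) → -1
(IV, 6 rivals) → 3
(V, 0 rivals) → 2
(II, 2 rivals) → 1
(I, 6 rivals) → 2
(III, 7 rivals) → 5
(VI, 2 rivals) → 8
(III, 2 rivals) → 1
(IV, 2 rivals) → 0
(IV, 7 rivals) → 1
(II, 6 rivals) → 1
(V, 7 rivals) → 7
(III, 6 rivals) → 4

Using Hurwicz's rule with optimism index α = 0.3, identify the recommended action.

II

I: 0.3·2 + 0.7·0 = 0.6
II: 0.3·11 + 0.7·1 = 4
III: 0.3·5 + 0.7·(-1) = 0.8
IV: 0.3·9 + 0.7·0 = 2.7
V: 0.3·7 + 0.7·0 = 2.1
VI: 0.3·10 + 0.7·(-1) = 2.3
Highest Hurwicz score = 4 → II.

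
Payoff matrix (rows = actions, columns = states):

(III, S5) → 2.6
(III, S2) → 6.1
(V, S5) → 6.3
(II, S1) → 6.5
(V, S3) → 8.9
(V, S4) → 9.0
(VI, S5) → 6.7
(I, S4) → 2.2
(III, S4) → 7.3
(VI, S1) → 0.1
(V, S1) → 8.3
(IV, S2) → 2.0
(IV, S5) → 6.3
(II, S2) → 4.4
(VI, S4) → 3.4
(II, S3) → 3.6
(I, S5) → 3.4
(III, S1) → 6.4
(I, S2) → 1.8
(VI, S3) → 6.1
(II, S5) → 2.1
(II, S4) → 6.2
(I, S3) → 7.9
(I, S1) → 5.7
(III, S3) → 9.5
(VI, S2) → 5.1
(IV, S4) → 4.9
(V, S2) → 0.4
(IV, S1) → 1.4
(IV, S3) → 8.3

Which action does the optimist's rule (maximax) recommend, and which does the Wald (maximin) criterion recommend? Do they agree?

maximax → III; maximin → III (agree)

Row maxima: I=7.9, II=6.5, III=9.5, IV=8.3, V=9.0, VI=6.7
Best best-case = 9.5 → III.
Row minima: I=1.8, II=2.1, III=2.6, IV=1.4, V=0.4, VI=0.1
Best worst-case = 2.6 → III.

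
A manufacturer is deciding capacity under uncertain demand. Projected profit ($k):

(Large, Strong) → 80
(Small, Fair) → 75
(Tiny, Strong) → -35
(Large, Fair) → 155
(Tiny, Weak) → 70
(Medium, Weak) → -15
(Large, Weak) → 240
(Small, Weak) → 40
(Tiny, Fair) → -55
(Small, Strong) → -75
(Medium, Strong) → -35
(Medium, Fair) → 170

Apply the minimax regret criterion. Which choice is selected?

Column bests: Weak=240, Fair=170, Strong=80.
Tiny regrets: 170, 225, 115 → max 225
Small regrets: 200, 95, 155 → max 200
Medium regrets: 255, 0, 115 → max 255
Large regrets: 0, 15, 0 → max 15
Smallest max regret = 15 → Large.

Large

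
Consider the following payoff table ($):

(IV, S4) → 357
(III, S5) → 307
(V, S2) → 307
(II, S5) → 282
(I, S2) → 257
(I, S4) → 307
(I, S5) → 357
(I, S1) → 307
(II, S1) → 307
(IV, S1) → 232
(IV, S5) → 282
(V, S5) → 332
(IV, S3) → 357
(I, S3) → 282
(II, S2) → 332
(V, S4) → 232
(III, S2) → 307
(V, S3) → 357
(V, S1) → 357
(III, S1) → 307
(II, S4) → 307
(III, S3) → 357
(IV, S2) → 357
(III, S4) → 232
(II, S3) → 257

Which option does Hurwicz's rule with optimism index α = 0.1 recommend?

I

I: 0.1·357 + 0.9·257 = 267
II: 0.1·332 + 0.9·257 = 264.5
III: 0.1·357 + 0.9·232 = 244.5
IV: 0.1·357 + 0.9·232 = 244.5
V: 0.1·357 + 0.9·232 = 244.5
Highest Hurwicz score = 267 → I.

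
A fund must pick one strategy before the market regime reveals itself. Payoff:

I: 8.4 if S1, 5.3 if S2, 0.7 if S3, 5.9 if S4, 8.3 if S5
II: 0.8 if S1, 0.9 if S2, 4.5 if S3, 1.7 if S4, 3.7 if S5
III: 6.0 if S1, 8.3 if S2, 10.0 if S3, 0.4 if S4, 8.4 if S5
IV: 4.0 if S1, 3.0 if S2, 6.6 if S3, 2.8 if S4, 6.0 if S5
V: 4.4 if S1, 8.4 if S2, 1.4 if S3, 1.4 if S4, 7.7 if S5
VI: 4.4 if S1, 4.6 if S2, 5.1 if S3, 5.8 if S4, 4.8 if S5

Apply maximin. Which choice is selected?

Row minima: I=0.7, II=0.8, III=0.4, IV=2.8, V=1.4, VI=4.4
Best worst-case = 4.4 → VI.

VI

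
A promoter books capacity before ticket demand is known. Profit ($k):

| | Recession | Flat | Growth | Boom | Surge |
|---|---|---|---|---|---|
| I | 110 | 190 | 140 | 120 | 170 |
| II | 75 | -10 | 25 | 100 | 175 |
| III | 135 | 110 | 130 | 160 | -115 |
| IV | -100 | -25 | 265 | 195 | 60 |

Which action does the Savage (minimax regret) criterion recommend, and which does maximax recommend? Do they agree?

minimax regret → I; maximax → IV (disagree)

Column bests: Recession=135, Flat=190, Growth=265, Boom=195, Surge=175.
I regrets: 25, 0, 125, 75, 5 → max 125
II regrets: 60, 200, 240, 95, 0 → max 240
III regrets: 0, 80, 135, 35, 290 → max 290
IV regrets: 235, 215, 0, 0, 115 → max 235
Smallest max regret = 125 → I.
Row maxima: I=190, II=175, III=160, IV=265
Best best-case = 265 → IV.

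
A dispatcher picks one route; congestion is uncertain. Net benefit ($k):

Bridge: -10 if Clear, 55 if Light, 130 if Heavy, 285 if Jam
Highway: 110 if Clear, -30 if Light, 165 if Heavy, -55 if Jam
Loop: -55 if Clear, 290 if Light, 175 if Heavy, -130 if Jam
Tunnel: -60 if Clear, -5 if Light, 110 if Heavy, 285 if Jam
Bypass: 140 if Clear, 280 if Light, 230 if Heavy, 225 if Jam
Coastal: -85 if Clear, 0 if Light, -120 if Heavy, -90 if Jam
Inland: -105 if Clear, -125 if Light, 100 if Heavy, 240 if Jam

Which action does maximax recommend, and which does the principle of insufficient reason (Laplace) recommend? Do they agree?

maximax → Loop; laplace → Bypass (disagree)

Row maxima: Bridge=285, Highway=165, Loop=290, Tunnel=285, Bypass=280, Coastal=0, Inland=240
Best best-case = 290 → Loop.
Row averages: Bridge=115, Highway=47.5, Loop=70, Tunnel=82.5, Bypass=218.75, Coastal=-73.75, Inland=27.5
Highest average = 218.75 → Bypass.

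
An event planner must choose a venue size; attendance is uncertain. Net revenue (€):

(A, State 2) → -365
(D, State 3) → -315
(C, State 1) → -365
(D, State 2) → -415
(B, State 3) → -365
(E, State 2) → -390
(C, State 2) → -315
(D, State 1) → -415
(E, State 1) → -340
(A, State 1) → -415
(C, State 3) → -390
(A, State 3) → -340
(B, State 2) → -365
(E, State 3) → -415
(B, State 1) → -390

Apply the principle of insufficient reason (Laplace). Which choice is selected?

C

Row averages: A=-1120/3, B=-1120/3, C=-1070/3, D=-1145/3, E=-1145/3
Highest average = -1070/3 → C.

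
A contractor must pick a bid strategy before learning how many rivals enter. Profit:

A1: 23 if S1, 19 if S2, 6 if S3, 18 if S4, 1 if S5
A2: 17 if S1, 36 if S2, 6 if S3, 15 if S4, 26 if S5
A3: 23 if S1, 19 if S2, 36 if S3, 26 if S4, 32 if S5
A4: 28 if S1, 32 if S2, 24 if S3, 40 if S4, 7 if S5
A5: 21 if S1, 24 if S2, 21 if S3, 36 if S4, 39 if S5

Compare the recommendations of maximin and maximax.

Row minima: A1=1, A2=6, A3=19, A4=7, A5=21
Best worst-case = 21 → A5.
Row maxima: A1=23, A2=36, A3=36, A4=40, A5=39
Best best-case = 40 → A4.

maximin → A5; maximax → A4 (disagree)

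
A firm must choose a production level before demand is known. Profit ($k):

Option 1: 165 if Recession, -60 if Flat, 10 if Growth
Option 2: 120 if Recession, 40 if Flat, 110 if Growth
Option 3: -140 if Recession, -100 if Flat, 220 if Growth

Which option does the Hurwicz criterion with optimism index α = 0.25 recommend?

Option 1: 0.25·165 + 0.75·(-60) = -3.75
Option 2: 0.25·120 + 0.75·40 = 60
Option 3: 0.25·220 + 0.75·(-140) = -50
Highest Hurwicz score = 60 → Option 2.

Option 2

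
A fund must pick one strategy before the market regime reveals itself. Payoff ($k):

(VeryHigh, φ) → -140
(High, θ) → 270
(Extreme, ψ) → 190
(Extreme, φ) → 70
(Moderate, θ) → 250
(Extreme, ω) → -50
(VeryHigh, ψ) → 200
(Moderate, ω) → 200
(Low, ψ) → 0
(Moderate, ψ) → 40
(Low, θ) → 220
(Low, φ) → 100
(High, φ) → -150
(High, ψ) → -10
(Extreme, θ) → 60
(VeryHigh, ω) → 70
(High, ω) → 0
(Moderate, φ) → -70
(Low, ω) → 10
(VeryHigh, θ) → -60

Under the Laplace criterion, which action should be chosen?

Row averages: Low=82.5, Moderate=105, High=27.5, VeryHigh=17.5, Extreme=67.5
Highest average = 105 → Moderate.

Moderate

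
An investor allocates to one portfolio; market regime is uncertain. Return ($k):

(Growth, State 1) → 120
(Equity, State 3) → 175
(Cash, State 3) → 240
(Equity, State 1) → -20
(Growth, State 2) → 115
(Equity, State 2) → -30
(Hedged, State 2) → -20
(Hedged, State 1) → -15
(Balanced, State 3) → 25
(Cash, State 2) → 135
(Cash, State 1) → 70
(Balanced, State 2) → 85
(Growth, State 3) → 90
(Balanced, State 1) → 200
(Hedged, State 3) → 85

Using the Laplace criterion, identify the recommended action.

Row averages: Growth=325/3, Cash=445/3, Balanced=310/3, Hedged=50/3, Equity=125/3
Highest average = 445/3 → Cash.

Cash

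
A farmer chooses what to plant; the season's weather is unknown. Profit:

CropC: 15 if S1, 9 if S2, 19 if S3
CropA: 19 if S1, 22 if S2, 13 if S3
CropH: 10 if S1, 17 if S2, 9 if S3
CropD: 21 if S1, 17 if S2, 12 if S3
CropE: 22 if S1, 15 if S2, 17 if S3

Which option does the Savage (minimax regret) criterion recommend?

Column bests: S1=22, S2=22, S3=19.
CropC regrets: 7, 13, 0 → max 13
CropA regrets: 3, 0, 6 → max 6
CropH regrets: 12, 5, 10 → max 12
CropD regrets: 1, 5, 7 → max 7
CropE regrets: 0, 7, 2 → max 7
Smallest max regret = 6 → CropA.

CropA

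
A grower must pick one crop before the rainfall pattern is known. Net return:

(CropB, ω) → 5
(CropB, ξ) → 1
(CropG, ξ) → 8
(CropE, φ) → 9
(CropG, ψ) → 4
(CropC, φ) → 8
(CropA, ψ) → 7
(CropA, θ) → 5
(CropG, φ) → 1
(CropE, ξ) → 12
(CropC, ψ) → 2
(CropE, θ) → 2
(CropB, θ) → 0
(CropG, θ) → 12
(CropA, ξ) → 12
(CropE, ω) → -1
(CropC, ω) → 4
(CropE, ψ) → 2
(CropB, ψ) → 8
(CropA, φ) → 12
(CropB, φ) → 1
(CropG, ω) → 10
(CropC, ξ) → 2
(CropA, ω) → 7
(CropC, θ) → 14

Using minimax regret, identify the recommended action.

CropA

Column bests: θ=14, φ=12, ψ=8, ω=10, ξ=12.
CropG regrets: 2, 11, 4, 0, 4 → max 11
CropA regrets: 9, 0, 1, 3, 0 → max 9
CropE regrets: 12, 3, 6, 11, 0 → max 12
CropB regrets: 14, 11, 0, 5, 11 → max 14
CropC regrets: 0, 4, 6, 6, 10 → max 10
Smallest max regret = 9 → CropA.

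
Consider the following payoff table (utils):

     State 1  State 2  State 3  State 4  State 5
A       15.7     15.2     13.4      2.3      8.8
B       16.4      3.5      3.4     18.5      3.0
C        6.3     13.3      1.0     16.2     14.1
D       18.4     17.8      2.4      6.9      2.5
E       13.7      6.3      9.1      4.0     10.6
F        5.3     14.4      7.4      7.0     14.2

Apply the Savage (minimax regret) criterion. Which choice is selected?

Column bests: State 1=18.4, State 2=17.8, State 3=13.4, State 4=18.5, State 5=14.2.
A regrets: 2.7, 2.6, 0.0, 16.2, 5.4 → max 16.2
B regrets: 2.0, 14.3, 10.0, 0.0, 11.2 → max 14.3
C regrets: 12.1, 4.5, 12.4, 2.3, 0.1 → max 12.4
D regrets: 0.0, 0.0, 11.0, 11.6, 11.7 → max 11.7
E regrets: 4.7, 11.5, 4.3, 14.5, 3.6 → max 14.5
F regrets: 13.1, 3.4, 6.0, 11.5, 0.0 → max 13.1
Smallest max regret = 11.7 → D.

D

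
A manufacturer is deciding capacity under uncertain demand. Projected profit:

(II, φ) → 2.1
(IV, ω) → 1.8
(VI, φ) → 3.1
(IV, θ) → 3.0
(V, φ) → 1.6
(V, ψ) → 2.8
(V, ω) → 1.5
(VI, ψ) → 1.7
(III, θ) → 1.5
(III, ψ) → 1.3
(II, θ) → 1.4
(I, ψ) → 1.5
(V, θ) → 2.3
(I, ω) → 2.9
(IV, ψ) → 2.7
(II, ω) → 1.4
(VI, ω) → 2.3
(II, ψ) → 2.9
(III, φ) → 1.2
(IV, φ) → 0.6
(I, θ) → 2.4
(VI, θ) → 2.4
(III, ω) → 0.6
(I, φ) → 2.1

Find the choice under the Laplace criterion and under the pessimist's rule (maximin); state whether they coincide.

laplace → VI; maximin → VI (agree)

Row averages: I=2.225, II=1.95, III=1.15, IV=2.025, V=2.05, VI=2.375
Highest average = 2.375 → VI.
Row minima: I=1.5, II=1.4, III=0.6, IV=0.6, V=1.5, VI=1.7
Best worst-case = 1.7 → VI.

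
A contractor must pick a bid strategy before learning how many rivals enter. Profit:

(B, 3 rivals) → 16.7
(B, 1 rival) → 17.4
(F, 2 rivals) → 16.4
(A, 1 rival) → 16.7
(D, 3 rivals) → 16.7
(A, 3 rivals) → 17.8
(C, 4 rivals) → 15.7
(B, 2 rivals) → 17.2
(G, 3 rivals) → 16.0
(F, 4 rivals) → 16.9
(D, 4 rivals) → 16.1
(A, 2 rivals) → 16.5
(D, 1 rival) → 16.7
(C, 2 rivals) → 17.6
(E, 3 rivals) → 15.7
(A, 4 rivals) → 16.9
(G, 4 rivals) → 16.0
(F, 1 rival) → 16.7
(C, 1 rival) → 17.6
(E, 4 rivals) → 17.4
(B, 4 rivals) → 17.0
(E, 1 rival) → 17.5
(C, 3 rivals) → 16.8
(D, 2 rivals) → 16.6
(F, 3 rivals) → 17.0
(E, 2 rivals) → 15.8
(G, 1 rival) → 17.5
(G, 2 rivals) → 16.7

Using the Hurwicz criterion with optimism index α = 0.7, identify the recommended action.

A: 0.7·17.8 + 0.3·16.5 = 17.41
B: 0.7·17.4 + 0.3·16.7 = 17.19
C: 0.7·17.6 + 0.3·15.7 = 17.03
D: 0.7·16.7 + 0.3·16.1 = 16.52
E: 0.7·17.5 + 0.3·15.7 = 16.96
F: 0.7·17.0 + 0.3·16.4 = 16.82
G: 0.7·17.5 + 0.3·16.0 = 17.05
Highest Hurwicz score = 17.41 → A.

A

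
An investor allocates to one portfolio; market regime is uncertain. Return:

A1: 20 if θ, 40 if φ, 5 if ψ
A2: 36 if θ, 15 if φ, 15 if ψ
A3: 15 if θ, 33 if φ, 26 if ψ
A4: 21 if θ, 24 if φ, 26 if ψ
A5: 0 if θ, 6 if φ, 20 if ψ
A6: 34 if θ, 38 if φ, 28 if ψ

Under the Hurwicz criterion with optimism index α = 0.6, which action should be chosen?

A6

A1: 0.6·40 + 0.4·5 = 26
A2: 0.6·36 + 0.4·15 = 27.6
A3: 0.6·33 + 0.4·15 = 25.8
A4: 0.6·26 + 0.4·21 = 24
A5: 0.6·20 + 0.4·0 = 12
A6: 0.6·38 + 0.4·28 = 34
Highest Hurwicz score = 34 → A6.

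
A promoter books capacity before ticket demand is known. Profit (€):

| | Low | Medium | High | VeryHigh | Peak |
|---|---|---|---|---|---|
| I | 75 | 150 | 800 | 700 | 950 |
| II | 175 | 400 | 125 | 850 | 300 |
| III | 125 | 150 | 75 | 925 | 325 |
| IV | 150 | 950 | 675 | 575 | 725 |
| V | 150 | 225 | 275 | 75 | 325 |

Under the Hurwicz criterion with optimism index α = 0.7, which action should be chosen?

I: 0.7·950 + 0.3·75 = 687.5
II: 0.7·850 + 0.3·125 = 632.5
III: 0.7·925 + 0.3·75 = 670
IV: 0.7·950 + 0.3·150 = 710
V: 0.7·325 + 0.3·75 = 250
Highest Hurwicz score = 710 → IV.

IV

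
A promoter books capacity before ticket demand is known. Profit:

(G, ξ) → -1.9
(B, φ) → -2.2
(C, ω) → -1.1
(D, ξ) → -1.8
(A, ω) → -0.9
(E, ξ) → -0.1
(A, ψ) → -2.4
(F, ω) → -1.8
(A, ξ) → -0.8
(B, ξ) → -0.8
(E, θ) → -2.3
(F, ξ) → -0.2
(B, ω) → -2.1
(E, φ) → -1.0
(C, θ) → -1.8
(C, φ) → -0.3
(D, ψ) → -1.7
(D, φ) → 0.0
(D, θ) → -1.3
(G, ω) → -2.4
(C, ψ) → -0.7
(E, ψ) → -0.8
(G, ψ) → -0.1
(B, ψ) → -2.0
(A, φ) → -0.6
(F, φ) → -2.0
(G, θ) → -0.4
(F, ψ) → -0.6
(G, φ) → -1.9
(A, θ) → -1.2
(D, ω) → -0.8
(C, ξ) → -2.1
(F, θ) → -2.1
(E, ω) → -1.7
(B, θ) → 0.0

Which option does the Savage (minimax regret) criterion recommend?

Column bests: θ=0.0, φ=0.0, ψ=-0.1, ω=-0.8, ξ=-0.1.
A regrets: 1.2, 0.6, 2.3, 0.1, 0.7 → max 2.3
B regrets: 0.0, 2.2, 1.9, 1.3, 0.7 → max 2.2
C regrets: 1.8, 0.3, 0.6, 0.3, 2.0 → max 2.0
D regrets: 1.3, 0.0, 1.6, 0.0, 1.7 → max 1.7
E regrets: 2.3, 1.0, 0.7, 0.9, 0.0 → max 2.3
F regrets: 2.1, 2.0, 0.5, 1.0, 0.1 → max 2.1
G regrets: 0.4, 1.9, 0.0, 1.6, 1.8 → max 1.9
Smallest max regret = 1.7 → D.

D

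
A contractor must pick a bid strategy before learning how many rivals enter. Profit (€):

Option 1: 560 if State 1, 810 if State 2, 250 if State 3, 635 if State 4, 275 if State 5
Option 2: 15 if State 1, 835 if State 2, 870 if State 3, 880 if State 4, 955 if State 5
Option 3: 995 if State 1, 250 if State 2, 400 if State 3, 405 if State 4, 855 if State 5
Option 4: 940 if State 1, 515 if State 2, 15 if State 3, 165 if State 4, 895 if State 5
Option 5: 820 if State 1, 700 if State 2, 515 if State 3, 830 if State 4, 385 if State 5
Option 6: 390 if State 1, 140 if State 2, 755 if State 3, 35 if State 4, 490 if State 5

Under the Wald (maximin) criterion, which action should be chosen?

Option 5

Row minima: Option 1=250, Option 2=15, Option 3=250, Option 4=15, Option 5=385, Option 6=35
Best worst-case = 385 → Option 5.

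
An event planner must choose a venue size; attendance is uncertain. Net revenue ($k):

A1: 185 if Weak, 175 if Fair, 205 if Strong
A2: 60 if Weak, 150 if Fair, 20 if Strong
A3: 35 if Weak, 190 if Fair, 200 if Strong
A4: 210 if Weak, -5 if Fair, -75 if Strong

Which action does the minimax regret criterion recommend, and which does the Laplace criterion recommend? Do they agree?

minimax regret → A1; laplace → A1 (agree)

Column bests: Weak=210, Fair=190, Strong=205.
A1 regrets: 25, 15, 0 → max 25
A2 regrets: 150, 40, 185 → max 185
A3 regrets: 175, 0, 5 → max 175
A4 regrets: 0, 195, 280 → max 280
Smallest max regret = 25 → A1.
Row averages: A1=565/3, A2=230/3, A3=425/3, A4=130/3
Highest average = 565/3 → A1.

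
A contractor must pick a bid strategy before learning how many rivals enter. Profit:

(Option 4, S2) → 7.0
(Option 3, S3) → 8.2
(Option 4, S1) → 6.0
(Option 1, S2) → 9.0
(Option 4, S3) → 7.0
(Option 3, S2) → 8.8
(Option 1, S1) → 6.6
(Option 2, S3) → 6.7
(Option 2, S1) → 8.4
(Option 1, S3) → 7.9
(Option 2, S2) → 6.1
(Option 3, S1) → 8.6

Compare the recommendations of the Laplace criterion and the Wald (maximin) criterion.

Row averages: Option 1=47/6, Option 2=106/15, Option 3=128/15, Option 4=20/3
Highest average = 128/15 → Option 3.
Row minima: Option 1=6.6, Option 2=6.1, Option 3=8.2, Option 4=6.0
Best worst-case = 8.2 → Option 3.

laplace → Option 3; maximin → Option 3 (agree)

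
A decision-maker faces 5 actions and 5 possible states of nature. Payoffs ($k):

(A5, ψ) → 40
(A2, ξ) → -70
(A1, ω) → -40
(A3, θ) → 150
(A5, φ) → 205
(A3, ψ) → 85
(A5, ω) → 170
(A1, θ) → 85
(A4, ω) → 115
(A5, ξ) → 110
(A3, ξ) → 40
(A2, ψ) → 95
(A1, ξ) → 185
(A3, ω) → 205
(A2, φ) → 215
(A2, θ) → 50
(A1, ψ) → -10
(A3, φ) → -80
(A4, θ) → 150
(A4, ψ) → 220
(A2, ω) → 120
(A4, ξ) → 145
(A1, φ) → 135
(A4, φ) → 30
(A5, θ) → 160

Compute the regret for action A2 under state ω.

85

Best payoff under ω is 205.
Regret = 205 − 120 = 85.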